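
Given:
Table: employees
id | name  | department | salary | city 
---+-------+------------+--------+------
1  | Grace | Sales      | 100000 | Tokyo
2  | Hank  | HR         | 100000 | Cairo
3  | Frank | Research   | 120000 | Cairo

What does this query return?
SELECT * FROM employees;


SELECT * returns all 3 rows with all columns

3 rows:
1, Grace, Sales, 100000, Tokyo
2, Hank, HR, 100000, Cairo
3, Frank, Research, 120000, Cairo


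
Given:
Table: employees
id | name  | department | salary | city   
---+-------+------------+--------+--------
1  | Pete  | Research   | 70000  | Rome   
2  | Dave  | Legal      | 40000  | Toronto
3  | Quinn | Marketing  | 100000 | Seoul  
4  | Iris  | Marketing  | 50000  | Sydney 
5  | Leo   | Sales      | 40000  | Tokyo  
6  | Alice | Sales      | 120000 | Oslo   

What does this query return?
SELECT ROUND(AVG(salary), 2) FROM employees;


SUM(salary) = 420000
COUNT = 6
ROUND(AVG, 2) = ROUND(420000 / 6, 2) = 70000.0

70000.0


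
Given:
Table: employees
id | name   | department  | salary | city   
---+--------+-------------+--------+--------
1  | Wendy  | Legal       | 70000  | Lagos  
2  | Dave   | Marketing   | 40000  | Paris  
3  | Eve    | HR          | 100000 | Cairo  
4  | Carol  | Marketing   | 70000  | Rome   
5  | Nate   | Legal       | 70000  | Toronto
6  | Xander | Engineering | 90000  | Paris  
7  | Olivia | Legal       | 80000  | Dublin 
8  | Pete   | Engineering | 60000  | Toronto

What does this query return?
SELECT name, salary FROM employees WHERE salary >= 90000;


Filtering: salary >= 90000
Matching: 2 rows

2 rows:
Eve, 100000
Xander, 90000


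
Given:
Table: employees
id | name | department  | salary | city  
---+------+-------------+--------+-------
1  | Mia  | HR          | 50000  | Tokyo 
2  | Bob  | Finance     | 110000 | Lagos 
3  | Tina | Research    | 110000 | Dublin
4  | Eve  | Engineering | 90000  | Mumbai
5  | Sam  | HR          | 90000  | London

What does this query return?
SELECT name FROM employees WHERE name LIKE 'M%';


LIKE 'M%' matches names starting with 'M'
Matching: 1

1 rows:
Mia


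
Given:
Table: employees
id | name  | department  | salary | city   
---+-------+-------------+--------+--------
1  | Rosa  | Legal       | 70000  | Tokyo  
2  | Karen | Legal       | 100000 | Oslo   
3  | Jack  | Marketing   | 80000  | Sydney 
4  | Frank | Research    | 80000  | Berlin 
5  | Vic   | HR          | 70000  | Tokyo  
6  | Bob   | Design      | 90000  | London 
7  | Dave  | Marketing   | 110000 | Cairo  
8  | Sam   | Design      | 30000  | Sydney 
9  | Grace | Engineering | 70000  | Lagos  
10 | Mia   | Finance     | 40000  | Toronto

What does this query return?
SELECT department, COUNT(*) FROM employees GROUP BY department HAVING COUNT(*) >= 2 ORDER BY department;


Groups with count >= 2:
  Design: 2 -> PASS
  Legal: 2 -> PASS
  Marketing: 2 -> PASS
  Engineering: 1 -> filtered out
  Finance: 1 -> filtered out
  HR: 1 -> filtered out
  Research: 1 -> filtered out


3 groups:
Design, 2
Legal, 2
Marketing, 2


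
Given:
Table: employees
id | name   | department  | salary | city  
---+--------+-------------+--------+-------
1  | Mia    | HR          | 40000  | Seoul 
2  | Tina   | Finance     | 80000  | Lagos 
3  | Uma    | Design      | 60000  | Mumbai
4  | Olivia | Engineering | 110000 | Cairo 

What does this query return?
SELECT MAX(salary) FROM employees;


Salaries: 40000, 80000, 60000, 110000
MAX = 110000

110000


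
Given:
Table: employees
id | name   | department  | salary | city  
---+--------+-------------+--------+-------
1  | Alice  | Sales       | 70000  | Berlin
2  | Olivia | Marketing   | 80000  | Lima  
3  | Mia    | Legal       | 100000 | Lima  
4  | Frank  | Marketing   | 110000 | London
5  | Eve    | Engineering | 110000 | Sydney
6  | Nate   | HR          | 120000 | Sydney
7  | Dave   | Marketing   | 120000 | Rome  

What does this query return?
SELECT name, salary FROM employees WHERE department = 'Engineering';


Filtering: department = 'Engineering'
Matching rows: 1

1 rows:
Eve, 110000


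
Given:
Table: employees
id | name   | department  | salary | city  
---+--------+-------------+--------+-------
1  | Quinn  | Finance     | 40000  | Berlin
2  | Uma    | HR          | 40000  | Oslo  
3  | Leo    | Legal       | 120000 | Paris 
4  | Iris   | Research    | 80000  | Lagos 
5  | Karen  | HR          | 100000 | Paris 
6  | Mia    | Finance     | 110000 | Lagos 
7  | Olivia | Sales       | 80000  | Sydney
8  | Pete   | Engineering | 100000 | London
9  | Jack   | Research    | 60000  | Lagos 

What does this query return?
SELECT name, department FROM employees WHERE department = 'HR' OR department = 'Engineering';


Filtering: department = 'HR' OR 'Engineering'
Matching: 3 rows

3 rows:
Uma, HR
Karen, HR
Pete, Engineering


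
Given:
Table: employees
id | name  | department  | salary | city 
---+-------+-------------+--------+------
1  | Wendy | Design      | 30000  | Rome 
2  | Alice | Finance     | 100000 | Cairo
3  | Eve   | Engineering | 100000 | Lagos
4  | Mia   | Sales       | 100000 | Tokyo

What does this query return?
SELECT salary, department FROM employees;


Projecting columns: salary, department

4 rows:
30000, Design
100000, Finance
100000, Engineering
100000, Sales


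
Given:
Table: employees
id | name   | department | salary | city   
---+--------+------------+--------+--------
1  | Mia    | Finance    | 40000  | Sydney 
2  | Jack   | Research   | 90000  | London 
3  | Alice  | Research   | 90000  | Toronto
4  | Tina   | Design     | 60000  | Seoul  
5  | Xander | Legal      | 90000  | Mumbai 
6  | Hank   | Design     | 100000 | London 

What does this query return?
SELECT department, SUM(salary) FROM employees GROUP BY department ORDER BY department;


Summing salary within each department:
  Design: 60000 + 100000 = 160000
  Finance: 40000 = 40000
  Legal: 90000 = 90000
  Research: 90000 + 90000 = 180000


4 groups:
Design, 160000
Finance, 40000
Legal, 90000
Research, 180000


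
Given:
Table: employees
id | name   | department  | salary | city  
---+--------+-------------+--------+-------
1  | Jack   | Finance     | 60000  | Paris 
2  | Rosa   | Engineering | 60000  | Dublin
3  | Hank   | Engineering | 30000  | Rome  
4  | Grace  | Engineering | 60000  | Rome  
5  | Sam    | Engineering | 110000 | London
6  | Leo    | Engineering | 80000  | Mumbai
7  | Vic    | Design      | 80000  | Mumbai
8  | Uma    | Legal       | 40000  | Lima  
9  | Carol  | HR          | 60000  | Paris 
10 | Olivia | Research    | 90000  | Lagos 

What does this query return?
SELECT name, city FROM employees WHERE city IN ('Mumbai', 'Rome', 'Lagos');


Filtering: city IN ('Mumbai', 'Rome', 'Lagos')
Matching: 5 rows

5 rows:
Hank, Rome
Grace, Rome
Leo, Mumbai
Vic, Mumbai
Olivia, Lagos


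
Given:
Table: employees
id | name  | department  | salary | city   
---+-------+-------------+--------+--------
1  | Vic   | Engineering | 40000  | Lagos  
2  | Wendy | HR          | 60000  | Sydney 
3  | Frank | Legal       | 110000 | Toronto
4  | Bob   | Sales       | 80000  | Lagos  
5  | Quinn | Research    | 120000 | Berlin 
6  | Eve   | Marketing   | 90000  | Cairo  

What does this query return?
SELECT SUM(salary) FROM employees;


SUM(salary) = 40000 + 60000 + 110000 + 80000 + 120000 + 90000 = 500000

500000


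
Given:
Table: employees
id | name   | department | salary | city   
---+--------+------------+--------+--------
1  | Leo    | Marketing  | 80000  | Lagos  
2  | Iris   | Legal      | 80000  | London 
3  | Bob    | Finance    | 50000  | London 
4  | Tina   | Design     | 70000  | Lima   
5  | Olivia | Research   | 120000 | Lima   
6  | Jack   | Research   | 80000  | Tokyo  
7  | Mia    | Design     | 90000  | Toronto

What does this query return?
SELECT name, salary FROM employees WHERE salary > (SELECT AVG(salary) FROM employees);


Subquery: AVG(salary) = 81428.57
Filtering: salary > 81428.57
  Olivia (120000) -> MATCH
  Mia (90000) -> MATCH


2 rows:
Olivia, 120000
Mia, 90000


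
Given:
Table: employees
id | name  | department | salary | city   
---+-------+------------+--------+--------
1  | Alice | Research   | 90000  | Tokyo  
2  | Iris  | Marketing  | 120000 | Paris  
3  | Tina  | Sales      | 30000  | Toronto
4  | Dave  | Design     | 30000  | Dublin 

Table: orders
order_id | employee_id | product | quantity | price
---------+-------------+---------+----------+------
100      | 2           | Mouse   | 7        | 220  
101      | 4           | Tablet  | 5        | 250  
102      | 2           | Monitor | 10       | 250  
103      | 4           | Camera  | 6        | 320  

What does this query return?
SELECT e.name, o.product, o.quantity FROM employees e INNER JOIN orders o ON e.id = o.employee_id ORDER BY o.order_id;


Joining employees.id = orders.employee_id:
  employee Iris (id=2) -> order Mouse
  employee Dave (id=4) -> order Tablet
  employee Iris (id=2) -> order Monitor
  employee Dave (id=4) -> order Camera


4 rows:
Iris, Mouse, 7
Dave, Tablet, 5
Iris, Monitor, 10
Dave, Camera, 6


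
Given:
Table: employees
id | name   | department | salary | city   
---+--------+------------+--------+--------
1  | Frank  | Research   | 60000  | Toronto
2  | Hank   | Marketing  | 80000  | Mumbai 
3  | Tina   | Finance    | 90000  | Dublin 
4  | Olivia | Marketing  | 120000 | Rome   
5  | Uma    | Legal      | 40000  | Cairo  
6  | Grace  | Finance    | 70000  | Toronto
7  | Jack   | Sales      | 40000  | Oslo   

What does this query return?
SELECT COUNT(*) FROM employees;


COUNT(*) counts all rows

7


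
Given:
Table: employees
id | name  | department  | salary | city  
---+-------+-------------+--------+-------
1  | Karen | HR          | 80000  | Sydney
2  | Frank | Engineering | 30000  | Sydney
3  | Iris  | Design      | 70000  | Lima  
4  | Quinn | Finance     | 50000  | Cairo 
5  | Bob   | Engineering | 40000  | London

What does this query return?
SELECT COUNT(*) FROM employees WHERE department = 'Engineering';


Counting rows where department = 'Engineering'
  Frank -> MATCH
  Bob -> MATCH


2


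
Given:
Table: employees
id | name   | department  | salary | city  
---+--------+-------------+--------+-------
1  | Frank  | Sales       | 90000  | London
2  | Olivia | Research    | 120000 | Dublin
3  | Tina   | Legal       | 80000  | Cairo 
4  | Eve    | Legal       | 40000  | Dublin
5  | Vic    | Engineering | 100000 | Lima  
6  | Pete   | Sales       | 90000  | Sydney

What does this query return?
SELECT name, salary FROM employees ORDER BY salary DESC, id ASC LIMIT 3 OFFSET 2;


Sort by salary DESC (id ASC tiebreak), then skip 2 and take 3
Rows 3 through 5

3 rows:
Frank, 90000
Pete, 90000
Tina, 80000


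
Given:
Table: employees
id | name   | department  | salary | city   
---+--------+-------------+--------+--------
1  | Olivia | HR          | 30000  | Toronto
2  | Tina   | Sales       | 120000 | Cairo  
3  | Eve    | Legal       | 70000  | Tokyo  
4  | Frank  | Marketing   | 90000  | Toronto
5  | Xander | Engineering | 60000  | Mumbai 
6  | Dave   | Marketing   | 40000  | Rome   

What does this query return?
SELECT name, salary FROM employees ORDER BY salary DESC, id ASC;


Sorting by salary DESC, then id ASC for ties

6 rows:
Tina, 120000
Frank, 90000
Eve, 70000
Xander, 60000
Dave, 40000
Olivia, 30000


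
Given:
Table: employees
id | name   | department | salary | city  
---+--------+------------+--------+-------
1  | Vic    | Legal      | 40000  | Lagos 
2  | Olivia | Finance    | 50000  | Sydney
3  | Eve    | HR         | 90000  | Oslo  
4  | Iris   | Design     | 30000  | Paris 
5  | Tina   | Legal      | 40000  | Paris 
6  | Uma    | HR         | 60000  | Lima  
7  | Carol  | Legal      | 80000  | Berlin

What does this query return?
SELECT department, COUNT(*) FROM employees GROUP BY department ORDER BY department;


Assigning each row to its department group:
  Vic -> Legal
  Olivia -> Finance
  Eve -> HR
  Iris -> Design
  Tina -> Legal
  Uma -> HR
  Carol -> Legal


4 groups:
Design, 1
Finance, 1
HR, 2
Legal, 3


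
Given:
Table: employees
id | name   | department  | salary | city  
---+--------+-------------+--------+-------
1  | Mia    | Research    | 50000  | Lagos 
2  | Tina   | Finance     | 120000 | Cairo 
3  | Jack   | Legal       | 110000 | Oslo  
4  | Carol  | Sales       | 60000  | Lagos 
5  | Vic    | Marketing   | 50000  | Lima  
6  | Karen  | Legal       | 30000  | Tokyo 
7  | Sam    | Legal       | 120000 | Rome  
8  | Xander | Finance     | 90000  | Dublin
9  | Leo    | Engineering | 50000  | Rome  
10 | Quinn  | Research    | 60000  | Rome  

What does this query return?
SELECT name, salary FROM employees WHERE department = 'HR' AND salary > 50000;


Filtering: department = 'HR' AND salary > 50000
Matching: 0 rows

Empty result set (0 rows)


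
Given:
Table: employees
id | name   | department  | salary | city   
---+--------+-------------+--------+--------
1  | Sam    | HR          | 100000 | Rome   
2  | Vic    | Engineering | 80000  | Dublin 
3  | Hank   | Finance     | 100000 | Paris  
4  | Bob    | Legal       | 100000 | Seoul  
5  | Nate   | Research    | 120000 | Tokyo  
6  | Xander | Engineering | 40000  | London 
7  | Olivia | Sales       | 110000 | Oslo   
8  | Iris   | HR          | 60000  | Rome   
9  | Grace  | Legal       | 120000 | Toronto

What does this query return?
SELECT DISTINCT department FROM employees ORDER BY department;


All 'department' values (row order): HR, Engineering, Finance, Legal, Research, Engineering, Sales, HR, Legal
Removing duplicates leaves 6 unique value(s).

6 values:
Engineering
Finance
HR
Legal
Research
Sales


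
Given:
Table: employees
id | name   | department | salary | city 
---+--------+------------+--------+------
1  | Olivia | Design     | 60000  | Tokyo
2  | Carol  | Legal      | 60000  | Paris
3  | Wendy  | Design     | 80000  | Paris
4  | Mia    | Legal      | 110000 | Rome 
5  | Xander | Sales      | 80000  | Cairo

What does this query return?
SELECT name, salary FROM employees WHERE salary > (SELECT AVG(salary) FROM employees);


Subquery: AVG(salary) = 78000.0
Filtering: salary > 78000.0
  Wendy (80000) -> MATCH
  Mia (110000) -> MATCH
  Xander (80000) -> MATCH


3 rows:
Wendy, 80000
Mia, 110000
Xander, 80000


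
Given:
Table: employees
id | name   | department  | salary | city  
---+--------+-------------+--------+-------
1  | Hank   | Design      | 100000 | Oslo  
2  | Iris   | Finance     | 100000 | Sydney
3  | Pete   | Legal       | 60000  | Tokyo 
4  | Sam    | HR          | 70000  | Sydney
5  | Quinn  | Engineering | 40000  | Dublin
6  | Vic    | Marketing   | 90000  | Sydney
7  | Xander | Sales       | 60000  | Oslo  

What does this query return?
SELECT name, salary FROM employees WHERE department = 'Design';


Filtering: department = 'Design'
Matching rows: 1

1 rows:
Hank, 100000


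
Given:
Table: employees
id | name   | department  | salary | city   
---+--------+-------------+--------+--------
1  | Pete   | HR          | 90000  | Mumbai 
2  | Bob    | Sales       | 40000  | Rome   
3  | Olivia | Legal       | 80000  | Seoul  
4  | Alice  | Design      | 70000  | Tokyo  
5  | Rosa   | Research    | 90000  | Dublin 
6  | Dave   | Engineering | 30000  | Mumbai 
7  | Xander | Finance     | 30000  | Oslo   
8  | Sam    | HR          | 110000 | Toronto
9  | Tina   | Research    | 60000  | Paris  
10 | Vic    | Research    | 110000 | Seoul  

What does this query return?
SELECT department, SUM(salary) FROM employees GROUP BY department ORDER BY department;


Summing salary within each department:
  Design: 70000 = 70000
  Engineering: 30000 = 30000
  Finance: 30000 = 30000
  HR: 90000 + 110000 = 200000
  Legal: 80000 = 80000
  Research: 90000 + 60000 + 110000 = 260000
  Sales: 40000 = 40000


7 groups:
Design, 70000
Engineering, 30000
Finance, 30000
HR, 200000
Legal, 80000
Research, 260000
Sales, 40000


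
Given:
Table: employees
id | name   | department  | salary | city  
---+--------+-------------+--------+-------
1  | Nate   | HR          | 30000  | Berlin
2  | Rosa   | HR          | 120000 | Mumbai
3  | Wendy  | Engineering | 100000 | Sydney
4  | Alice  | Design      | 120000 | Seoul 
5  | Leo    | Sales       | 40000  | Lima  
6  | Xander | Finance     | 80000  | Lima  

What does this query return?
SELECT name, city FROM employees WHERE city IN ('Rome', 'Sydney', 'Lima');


Filtering: city IN ('Rome', 'Sydney', 'Lima')
Matching: 3 rows

3 rows:
Wendy, Sydney
Leo, Lima
Xander, Lima


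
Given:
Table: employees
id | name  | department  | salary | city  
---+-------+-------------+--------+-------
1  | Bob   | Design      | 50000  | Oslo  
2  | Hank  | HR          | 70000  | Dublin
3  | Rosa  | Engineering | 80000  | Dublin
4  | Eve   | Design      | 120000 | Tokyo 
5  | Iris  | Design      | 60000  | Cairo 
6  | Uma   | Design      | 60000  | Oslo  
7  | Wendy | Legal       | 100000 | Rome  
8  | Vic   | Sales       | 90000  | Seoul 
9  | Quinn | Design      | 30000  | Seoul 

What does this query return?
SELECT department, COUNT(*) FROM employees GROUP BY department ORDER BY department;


Assigning each row to its department group:
  Bob -> Design
  Hank -> HR
  Rosa -> Engineering
  Eve -> Design
  Iris -> Design
  Uma -> Design
  Wendy -> Legal
  Vic -> Sales
  Quinn -> Design


5 groups:
Design, 5
Engineering, 1
HR, 1
Legal, 1
Sales, 1


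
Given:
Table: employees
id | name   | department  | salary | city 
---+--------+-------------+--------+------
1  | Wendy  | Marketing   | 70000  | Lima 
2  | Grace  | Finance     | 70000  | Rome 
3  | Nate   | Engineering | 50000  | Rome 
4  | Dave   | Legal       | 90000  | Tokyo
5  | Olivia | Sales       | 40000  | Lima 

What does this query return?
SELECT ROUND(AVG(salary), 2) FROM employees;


SUM(salary) = 320000
COUNT = 5
ROUND(AVG, 2) = ROUND(320000 / 5, 2) = 64000.0

64000.0


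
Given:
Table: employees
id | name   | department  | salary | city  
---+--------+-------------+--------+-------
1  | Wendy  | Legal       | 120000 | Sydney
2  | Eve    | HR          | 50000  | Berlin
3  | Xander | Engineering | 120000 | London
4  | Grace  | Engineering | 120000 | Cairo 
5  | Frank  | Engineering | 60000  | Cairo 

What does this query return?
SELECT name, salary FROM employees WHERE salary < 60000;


Filtering: salary < 60000
Matching: 1 rows

1 rows:
Eve, 50000


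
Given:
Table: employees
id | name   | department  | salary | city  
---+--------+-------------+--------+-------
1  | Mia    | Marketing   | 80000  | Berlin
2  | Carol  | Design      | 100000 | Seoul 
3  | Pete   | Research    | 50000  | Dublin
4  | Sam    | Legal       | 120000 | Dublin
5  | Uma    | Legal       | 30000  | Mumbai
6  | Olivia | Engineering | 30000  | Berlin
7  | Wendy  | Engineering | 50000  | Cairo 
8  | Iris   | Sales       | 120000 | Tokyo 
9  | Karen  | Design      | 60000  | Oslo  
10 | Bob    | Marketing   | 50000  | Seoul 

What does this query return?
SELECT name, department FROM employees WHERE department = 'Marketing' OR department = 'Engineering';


Filtering: department = 'Marketing' OR 'Engineering'
Matching: 4 rows

4 rows:
Mia, Marketing
Olivia, Engineering
Wendy, Engineering
Bob, Marketing


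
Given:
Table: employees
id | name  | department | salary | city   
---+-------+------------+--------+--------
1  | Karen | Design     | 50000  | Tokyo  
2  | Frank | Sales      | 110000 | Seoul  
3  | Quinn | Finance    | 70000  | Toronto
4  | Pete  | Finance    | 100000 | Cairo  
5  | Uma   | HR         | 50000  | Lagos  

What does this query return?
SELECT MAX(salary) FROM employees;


Salaries: 50000, 110000, 70000, 100000, 50000
MAX = 110000

110000


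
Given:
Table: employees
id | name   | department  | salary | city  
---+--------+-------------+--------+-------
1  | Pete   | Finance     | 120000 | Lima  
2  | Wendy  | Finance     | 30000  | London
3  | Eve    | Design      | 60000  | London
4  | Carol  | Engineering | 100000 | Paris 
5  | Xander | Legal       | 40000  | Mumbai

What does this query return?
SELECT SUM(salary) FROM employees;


SUM(salary) = 120000 + 30000 + 60000 + 100000 + 40000 = 350000

350000


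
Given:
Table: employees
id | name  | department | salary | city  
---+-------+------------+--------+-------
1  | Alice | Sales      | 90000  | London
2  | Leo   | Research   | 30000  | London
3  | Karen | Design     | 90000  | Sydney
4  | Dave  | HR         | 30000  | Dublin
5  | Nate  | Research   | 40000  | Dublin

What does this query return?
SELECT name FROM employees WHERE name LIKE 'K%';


LIKE 'K%' matches names starting with 'K'
Matching: 1

1 rows:
Karen


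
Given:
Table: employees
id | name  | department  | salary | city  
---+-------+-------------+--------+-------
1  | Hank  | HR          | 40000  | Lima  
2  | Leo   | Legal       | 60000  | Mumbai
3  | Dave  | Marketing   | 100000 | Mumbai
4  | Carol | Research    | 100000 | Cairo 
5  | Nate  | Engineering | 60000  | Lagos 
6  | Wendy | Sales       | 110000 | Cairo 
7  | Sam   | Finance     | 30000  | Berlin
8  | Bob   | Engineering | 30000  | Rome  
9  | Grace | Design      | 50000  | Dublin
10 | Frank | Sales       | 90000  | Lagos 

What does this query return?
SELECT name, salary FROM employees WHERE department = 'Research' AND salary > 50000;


Filtering: department = 'Research' AND salary > 50000
Matching: 1 rows

1 rows:
Carol, 100000


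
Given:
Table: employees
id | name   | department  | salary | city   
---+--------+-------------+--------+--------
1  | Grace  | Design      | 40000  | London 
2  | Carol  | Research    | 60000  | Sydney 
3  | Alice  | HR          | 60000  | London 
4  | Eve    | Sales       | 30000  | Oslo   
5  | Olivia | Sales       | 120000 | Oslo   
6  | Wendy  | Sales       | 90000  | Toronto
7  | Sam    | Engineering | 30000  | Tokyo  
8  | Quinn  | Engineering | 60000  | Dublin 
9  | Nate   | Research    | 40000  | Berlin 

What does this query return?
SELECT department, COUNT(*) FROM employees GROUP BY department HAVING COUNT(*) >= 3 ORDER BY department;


Groups with count >= 3:
  Sales: 3 -> PASS
  Design: 1 -> filtered out
  Engineering: 2 -> filtered out
  HR: 1 -> filtered out
  Research: 2 -> filtered out


1 groups:
Sales, 3


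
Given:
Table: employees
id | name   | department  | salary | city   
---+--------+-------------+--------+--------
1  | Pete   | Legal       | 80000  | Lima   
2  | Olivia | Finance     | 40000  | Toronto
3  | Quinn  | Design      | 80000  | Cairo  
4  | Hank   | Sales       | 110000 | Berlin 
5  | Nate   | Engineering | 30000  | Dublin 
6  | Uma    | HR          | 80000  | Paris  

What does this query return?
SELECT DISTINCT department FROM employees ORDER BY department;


All 'department' values (row order): Legal, Finance, Design, Sales, Engineering, HR
Removing duplicates leaves 6 unique value(s).

6 values:
Design
Engineering
Finance
HR
Legal
Sales


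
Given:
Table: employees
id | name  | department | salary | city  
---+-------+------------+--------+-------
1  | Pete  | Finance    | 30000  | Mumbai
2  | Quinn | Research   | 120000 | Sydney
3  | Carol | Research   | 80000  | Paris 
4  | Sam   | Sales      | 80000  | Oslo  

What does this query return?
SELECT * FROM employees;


SELECT * returns all 4 rows with all columns

4 rows:
1, Pete, Finance, 30000, Mumbai
2, Quinn, Research, 120000, Sydney
3, Carol, Research, 80000, Paris
4, Sam, Sales, 80000, Oslo


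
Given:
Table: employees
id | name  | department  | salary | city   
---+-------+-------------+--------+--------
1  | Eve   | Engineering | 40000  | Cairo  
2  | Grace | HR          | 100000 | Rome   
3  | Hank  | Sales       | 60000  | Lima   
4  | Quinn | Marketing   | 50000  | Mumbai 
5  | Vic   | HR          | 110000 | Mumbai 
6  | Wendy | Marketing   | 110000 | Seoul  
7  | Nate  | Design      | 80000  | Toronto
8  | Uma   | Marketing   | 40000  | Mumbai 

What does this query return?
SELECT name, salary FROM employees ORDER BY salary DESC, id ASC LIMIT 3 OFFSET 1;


Sort by salary DESC (id ASC tiebreak), then skip 1 and take 3
Rows 2 through 4

3 rows:
Wendy, 110000
Grace, 100000
Nate, 80000


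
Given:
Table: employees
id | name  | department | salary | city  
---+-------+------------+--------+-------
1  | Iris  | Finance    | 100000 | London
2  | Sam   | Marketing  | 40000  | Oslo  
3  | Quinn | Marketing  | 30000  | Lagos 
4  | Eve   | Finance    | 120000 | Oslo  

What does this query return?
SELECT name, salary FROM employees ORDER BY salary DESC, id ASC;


Sorting by salary DESC, then id ASC for ties

4 rows:
Eve, 120000
Iris, 100000
Sam, 40000
Quinn, 30000


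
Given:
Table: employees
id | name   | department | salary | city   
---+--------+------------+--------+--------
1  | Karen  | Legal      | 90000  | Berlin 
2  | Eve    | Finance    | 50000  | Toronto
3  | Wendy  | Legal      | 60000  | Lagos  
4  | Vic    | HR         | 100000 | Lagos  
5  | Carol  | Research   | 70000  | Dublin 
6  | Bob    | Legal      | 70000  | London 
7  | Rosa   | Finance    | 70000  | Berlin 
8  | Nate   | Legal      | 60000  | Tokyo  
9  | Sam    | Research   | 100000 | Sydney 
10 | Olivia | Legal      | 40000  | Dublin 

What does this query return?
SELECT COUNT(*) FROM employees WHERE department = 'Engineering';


Counting rows where department = 'Engineering'


0


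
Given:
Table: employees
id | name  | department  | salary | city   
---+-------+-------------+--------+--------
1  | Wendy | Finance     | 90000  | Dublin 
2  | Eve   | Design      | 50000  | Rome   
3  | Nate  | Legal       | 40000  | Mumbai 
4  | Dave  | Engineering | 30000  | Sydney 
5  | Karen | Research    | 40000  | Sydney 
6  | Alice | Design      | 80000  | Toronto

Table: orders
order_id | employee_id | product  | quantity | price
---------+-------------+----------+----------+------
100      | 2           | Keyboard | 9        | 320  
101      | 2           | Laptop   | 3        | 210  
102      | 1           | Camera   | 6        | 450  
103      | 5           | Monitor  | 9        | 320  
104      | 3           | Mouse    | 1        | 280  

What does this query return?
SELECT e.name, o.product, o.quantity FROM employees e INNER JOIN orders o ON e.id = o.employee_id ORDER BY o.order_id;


Joining employees.id = orders.employee_id:
  employee Eve (id=2) -> order Keyboard
  employee Eve (id=2) -> order Laptop
  employee Wendy (id=1) -> order Camera
  employee Karen (id=5) -> order Monitor
  employee Nate (id=3) -> order Mouse


5 rows:
Eve, Keyboard, 9
Eve, Laptop, 3
Wendy, Camera, 6
Karen, Monitor, 9
Nate, Mouse, 1


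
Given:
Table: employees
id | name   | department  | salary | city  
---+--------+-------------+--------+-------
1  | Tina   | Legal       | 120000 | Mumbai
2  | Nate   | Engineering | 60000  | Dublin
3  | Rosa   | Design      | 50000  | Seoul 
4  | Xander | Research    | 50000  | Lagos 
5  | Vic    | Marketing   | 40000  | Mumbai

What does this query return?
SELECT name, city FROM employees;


Projecting columns: name, city

5 rows:
Tina, Mumbai
Nate, Dublin
Rosa, Seoul
Xander, Lagos
Vic, Mumbai


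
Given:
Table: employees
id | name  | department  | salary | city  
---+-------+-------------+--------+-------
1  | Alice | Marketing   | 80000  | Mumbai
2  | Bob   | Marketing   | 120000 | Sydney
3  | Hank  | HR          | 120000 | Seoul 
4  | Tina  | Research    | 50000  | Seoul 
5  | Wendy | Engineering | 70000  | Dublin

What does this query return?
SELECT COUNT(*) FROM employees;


COUNT(*) counts all rows

5


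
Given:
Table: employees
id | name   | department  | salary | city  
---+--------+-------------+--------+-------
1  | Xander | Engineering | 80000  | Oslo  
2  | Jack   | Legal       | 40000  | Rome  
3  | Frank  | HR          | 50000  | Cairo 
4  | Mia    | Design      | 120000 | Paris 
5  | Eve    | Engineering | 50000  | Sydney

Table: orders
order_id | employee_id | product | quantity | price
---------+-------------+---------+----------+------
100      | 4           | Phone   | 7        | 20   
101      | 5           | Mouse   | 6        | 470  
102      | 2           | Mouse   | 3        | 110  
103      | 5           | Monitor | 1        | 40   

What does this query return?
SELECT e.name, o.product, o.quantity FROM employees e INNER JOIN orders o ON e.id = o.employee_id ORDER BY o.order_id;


Joining employees.id = orders.employee_id:
  employee Mia (id=4) -> order Phone
  employee Eve (id=5) -> order Mouse
  employee Jack (id=2) -> order Mouse
  employee Eve (id=5) -> order Monitor


4 rows:
Mia, Phone, 7
Eve, Mouse, 6
Jack, Mouse, 3
Eve, Monitor, 1


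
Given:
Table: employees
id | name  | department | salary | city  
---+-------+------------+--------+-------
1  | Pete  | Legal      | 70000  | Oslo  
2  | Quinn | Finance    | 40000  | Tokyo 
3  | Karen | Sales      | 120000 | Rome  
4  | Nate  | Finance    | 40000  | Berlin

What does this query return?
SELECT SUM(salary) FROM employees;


SUM(salary) = 70000 + 40000 + 120000 + 40000 = 270000

270000


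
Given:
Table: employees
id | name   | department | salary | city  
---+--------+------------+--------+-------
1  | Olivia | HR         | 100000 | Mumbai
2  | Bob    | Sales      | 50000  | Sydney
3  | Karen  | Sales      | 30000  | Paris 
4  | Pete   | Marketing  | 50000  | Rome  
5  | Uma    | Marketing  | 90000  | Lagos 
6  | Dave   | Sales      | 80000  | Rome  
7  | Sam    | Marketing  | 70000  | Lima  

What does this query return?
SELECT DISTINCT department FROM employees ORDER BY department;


All 'department' values (row order): HR, Sales, Sales, Marketing, Marketing, Sales, Marketing
Removing duplicates leaves 3 unique value(s).

3 values:
HR
Marketing
Sales


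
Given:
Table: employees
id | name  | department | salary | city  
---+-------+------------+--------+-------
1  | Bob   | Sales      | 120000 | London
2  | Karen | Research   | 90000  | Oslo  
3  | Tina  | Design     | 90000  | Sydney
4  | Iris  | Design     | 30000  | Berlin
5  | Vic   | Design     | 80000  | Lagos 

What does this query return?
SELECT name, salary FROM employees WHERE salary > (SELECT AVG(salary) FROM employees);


Subquery: AVG(salary) = 82000.0
Filtering: salary > 82000.0
  Bob (120000) -> MATCH
  Karen (90000) -> MATCH
  Tina (90000) -> MATCH


3 rows:
Bob, 120000
Karen, 90000
Tina, 90000


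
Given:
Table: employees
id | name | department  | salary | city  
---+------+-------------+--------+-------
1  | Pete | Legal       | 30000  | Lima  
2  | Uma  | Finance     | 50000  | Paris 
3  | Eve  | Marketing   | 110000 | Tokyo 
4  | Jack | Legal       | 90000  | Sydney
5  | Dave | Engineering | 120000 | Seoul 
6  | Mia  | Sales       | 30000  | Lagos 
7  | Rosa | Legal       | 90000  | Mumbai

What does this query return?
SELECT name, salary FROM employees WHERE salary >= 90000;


Filtering: salary >= 90000
Matching: 4 rows

4 rows:
Eve, 110000
Jack, 90000
Dave, 120000
Rosa, 90000


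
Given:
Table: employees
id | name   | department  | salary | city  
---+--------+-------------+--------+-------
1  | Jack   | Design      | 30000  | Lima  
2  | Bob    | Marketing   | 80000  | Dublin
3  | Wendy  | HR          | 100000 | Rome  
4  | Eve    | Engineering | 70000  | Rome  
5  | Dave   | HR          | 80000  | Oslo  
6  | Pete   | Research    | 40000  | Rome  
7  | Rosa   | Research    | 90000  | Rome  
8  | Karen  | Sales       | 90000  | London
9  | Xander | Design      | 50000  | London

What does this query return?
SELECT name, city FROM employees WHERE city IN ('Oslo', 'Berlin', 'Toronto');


Filtering: city IN ('Oslo', 'Berlin', 'Toronto')
Matching: 1 rows

1 rows:
Dave, Oslo


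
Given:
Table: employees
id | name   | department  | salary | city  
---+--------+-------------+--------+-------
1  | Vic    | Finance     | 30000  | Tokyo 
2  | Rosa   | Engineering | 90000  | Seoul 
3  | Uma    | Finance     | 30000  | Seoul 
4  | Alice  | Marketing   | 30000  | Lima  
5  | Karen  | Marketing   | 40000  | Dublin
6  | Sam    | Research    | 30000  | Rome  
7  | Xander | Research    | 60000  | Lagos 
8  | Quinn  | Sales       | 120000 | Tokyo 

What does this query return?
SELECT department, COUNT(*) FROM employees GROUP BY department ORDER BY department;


Assigning each row to its department group:
  Vic -> Finance
  Rosa -> Engineering
  Uma -> Finance
  Alice -> Marketing
  Karen -> Marketing
  Sam -> Research
  Xander -> Research
  Quinn -> Sales


5 groups:
Engineering, 1
Finance, 2
Marketing, 2
Research, 2
Sales, 1


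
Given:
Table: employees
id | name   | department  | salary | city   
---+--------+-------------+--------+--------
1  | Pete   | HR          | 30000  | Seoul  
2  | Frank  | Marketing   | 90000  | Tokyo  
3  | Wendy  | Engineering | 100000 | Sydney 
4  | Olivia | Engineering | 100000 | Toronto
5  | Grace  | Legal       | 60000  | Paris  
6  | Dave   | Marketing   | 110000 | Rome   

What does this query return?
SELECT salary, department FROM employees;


Projecting columns: salary, department

6 rows:
30000, HR
90000, Marketing
100000, Engineering
100000, Engineering
60000, Legal
110000, Marketing


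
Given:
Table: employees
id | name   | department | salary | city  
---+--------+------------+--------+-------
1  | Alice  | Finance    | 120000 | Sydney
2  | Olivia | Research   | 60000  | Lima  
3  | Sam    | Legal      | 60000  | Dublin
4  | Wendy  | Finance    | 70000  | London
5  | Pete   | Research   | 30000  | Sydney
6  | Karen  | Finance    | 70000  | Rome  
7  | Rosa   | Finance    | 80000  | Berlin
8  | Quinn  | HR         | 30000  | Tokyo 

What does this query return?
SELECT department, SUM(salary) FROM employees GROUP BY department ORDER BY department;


Summing salary within each department:
  Finance: 120000 + 70000 + 70000 + 80000 = 340000
  HR: 30000 = 30000
  Legal: 60000 = 60000
  Research: 60000 + 30000 = 90000


4 groups:
Finance, 340000
HR, 30000
Legal, 60000
Research, 90000


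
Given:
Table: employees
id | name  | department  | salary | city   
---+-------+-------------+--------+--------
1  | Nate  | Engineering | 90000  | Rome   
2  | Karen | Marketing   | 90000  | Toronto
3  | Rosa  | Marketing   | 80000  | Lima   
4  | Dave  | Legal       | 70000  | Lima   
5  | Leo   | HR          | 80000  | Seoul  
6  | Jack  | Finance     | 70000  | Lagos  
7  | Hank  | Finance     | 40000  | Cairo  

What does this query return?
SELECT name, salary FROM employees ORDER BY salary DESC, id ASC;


Sorting by salary DESC, then id ASC for ties

7 rows:
Nate, 90000
Karen, 90000
Rosa, 80000
Leo, 80000
Dave, 70000
Jack, 70000
Hank, 40000


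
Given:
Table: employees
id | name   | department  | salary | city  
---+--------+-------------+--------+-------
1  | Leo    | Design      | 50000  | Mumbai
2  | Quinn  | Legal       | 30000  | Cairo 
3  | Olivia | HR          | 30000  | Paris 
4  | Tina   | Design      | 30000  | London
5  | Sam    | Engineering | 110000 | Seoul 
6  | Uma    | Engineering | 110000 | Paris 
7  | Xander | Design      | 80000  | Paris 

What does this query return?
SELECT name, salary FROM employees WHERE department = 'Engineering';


Filtering: department = 'Engineering'
Matching rows: 2

2 rows:
Sam, 110000
Uma, 110000


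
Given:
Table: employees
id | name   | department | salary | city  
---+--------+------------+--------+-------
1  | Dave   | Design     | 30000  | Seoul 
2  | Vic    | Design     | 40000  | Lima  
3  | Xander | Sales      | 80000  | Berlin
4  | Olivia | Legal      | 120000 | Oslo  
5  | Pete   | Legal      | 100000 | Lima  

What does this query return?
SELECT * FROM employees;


SELECT * returns all 5 rows with all columns

5 rows:
1, Dave, Design, 30000, Seoul
2, Vic, Design, 40000, Lima
3, Xander, Sales, 80000, Berlin
4, Olivia, Legal, 120000, Oslo
5, Pete, Legal, 100000, Lima


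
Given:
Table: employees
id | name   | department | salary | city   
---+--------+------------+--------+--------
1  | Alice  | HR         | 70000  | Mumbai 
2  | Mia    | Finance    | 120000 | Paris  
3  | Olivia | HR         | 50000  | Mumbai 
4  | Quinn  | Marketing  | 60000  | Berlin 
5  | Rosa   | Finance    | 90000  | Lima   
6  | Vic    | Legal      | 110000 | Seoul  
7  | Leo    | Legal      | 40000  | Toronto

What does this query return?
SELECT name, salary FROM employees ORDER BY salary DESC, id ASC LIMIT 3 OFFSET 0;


Sort by salary DESC (id ASC tiebreak), then skip 0 and take 3
Rows 1 through 3

3 rows:
Mia, 120000
Vic, 110000
Rosa, 90000


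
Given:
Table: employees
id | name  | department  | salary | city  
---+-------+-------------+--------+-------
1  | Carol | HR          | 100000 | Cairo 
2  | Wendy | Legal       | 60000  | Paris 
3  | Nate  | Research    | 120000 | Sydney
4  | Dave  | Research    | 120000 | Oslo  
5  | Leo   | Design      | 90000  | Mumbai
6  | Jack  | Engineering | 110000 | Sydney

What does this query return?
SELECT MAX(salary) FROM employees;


Salaries: 100000, 60000, 120000, 120000, 90000, 110000
MAX = 120000

120000


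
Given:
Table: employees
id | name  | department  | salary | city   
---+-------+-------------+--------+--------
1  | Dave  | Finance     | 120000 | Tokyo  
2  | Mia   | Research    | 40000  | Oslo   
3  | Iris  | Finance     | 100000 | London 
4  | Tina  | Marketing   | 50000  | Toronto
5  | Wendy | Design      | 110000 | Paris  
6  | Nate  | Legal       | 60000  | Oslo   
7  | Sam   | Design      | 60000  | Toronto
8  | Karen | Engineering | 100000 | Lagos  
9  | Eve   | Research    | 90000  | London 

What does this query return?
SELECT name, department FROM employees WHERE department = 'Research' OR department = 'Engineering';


Filtering: department = 'Research' OR 'Engineering'
Matching: 3 rows

3 rows:
Mia, Research
Karen, Engineering
Eve, Research


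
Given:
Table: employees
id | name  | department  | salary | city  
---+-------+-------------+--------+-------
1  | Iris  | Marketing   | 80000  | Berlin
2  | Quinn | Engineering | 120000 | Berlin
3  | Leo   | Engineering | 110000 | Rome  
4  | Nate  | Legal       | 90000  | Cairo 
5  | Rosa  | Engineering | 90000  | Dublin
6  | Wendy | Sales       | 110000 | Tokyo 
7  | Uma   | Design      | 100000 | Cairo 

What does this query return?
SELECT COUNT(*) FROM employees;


COUNT(*) counts all rows

7


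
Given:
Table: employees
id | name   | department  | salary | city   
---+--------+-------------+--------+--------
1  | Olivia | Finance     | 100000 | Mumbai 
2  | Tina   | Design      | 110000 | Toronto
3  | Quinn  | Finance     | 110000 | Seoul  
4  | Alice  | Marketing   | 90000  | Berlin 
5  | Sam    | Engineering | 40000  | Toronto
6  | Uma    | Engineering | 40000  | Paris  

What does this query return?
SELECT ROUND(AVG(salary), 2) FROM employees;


SUM(salary) = 490000
COUNT = 6
ROUND(AVG, 2) = ROUND(490000 / 6, 2) = 81666.67

81666.67


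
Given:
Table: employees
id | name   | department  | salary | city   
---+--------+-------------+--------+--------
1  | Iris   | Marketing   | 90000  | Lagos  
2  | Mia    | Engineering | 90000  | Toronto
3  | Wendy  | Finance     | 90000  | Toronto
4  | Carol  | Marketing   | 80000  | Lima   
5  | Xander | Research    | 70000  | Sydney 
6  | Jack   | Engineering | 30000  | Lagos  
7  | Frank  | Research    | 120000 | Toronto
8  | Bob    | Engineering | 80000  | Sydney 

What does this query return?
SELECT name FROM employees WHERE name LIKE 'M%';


LIKE 'M%' matches names starting with 'M'
Matching: 1

1 rows:
Mia


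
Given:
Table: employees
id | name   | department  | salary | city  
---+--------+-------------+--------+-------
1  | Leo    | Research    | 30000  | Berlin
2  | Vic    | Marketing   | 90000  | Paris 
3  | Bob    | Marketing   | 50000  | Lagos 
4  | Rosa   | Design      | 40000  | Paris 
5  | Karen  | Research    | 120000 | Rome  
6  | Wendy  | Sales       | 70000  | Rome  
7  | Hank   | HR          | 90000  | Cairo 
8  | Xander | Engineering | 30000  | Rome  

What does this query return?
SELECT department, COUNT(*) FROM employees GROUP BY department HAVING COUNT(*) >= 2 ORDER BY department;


Groups with count >= 2:
  Marketing: 2 -> PASS
  Research: 2 -> PASS
  Design: 1 -> filtered out
  Engineering: 1 -> filtered out
  HR: 1 -> filtered out
  Sales: 1 -> filtered out


2 groups:
Marketing, 2
Research, 2


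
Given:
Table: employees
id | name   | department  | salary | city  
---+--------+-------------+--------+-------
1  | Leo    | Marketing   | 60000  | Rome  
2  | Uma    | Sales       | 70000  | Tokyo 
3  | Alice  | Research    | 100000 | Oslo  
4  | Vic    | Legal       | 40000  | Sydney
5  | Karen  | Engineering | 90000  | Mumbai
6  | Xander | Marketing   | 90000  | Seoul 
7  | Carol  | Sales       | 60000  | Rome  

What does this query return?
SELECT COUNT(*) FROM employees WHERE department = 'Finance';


Counting rows where department = 'Finance'


0
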